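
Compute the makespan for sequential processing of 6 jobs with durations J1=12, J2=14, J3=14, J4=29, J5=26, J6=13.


Sequential makespan: sum all processing times
= 12 + 14 + 14 + 29 + 26 + 13
= 108 time units


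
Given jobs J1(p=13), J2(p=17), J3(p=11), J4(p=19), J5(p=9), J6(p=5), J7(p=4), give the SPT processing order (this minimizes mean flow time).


SPT: sort by shortest processing time
  J7: p=4
  J6: p=5
  J5: p=9
  J3: p=11
  J1: p=13
  J2: p=17
  J4: p=19
Order: J7 → J6 → J5 → J3 → J1 → J2 → J4


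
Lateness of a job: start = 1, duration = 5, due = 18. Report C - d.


Completion = 1 + 5 = 6
Lateness = C - d = 6 - 18
= -12


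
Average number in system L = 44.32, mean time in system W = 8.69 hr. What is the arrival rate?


Little's law: L = λW → λ = L / W
= 44.32 / 8.69
= 5.10 per hour


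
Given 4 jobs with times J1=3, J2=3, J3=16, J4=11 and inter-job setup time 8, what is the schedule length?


Makespan = Σ processing + (n-1) × setup
= (3 + 3 + 16 + 11) + (4-1)×8
= 33 + 24
= 57 time units


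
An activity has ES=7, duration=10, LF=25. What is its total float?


EF = ES + duration = 7 + 10 = 17
LS = LF - duration = 25 - 10 = 15
Total Float = LF - EF = 25 - 17
(or LS - ES = 15 - 7)
= 8


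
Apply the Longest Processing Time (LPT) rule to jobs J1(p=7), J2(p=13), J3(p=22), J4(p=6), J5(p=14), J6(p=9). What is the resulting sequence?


LPT: sort by longest processing time first
  J3: p=22
  J5: p=14
  J2: p=13
  J6: p=9
  J1: p=7
  J4: p=6
Order: J3 → J5 → J2 → J6 → J1 → J4


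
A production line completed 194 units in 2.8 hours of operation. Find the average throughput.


Throughput = units / time
= 194 / 2.8
= 69.3 units/hour


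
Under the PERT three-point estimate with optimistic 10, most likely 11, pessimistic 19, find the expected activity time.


te = (o + 4m + p) / 6
= (10 + 4×11 + 19) / 6
= (10 + 44 + 19) / 6
= 73 / 6
= 12.17


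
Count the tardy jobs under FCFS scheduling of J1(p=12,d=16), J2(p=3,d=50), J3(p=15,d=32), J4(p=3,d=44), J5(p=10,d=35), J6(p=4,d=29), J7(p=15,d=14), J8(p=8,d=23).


Completion vs due date:
  J1: C=12, d=16 → on time
  J2: C=15, d=50 → on time
  J3: C=30, d=32 → on time
  J4: C=33, d=44 → on time
  J5: C=43, d=35 → TARDY
  J6: C=47, d=29 → TARDY
  J7: C=62, d=14 → TARDY
  J8: C=70, d=23 → TARDY
Tardy jobs: J5, J6, J7, J8
Count = 4


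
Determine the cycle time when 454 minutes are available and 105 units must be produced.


Cycle time = available time / demand
= 454 / 105
= 4.32 min/unit


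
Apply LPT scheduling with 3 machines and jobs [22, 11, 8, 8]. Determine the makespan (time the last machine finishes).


Jobs (LPT sorted): [22, 11, 8, 8]
Machines: 3
  J=22 → Machine 1 (load: 0+22=22)
  J=11 → Machine 2 (load: 0+11=11)
  J=8 → Machine 3 (load: 0+8=8)
  J=8 → Machine 3 (load: 8+8=16)
Machine loads: [22, 11, 16]
Makespan = max = 22 time units


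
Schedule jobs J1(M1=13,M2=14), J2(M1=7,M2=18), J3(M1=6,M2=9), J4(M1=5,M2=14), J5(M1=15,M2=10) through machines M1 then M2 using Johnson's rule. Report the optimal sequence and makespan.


Johnson's rule:
Group 1 (M1≤M2, sort by M1): ['J4', 'J3', 'J2', 'J1']
Group 2 (M1>M2, sort desc M2): ['J5']
Sequence: J4 → J3 → J2 → J1 → J5
Makespan calculation:
  J4: M1 done=5, M2 done=19
  J3: M1 done=11, M2 done=28
  J2: M1 done=18, M2 done=46
  J1: M1 done=31, M2 done=60
  J5: M1 done=46, M2 done=70
= Sequence: J4 → J3 → J2 → J1 → J5, Makespan: 70


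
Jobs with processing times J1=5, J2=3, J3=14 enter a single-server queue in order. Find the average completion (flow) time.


Completion times:
  J1: completes at 5
  J2: completes at 8
  J3: completes at 22
Sum = 35
Average = 35/3
= 11.67


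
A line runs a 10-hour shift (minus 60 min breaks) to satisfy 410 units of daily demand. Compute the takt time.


Available = 10×60 - 60 = 540 min
Takt time = 540 / 410
= 1.32 min/unit


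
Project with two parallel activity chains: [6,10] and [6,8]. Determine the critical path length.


Path A: 6 + 10 = 16
Path B: 6 + 8 = 14
Critical path = longest = max(16, 14)
= 16 (Path A)


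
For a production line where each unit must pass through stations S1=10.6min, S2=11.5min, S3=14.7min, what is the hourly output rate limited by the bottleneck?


Bottleneck = longest station time
Station times: [10.6, 11.5, 14.7]
Max = 14.7 min
Rate = 60 / 14.7
= 4.08 units/hour (bottleneck: 14.7min)


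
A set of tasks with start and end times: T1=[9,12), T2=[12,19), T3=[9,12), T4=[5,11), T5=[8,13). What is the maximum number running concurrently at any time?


Check each time point for overlaps:
  t=9: 4 tasks active (T1, T3, T4, T5)
Max concurrent = 4


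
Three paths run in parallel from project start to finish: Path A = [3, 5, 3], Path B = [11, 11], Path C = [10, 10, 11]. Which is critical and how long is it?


Path A: 3 + 5 + 3 = 11
Path B: 11 + 11 = 22
Path C: 10 + 10 + 11 = 31
Critical path = longest = max(11, 22, 31)
= 31 (Path C)


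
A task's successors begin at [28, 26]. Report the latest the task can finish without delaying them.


LF = min of all successor start times
Successors start at: [28, 26]
LF = min(28, 26)
= 26


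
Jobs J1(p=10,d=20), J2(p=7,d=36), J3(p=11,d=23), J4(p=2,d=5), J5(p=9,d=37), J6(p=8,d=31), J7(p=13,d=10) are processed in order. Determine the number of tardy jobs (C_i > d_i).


Completion vs due date:
  J1: C=10, d=20 → on time
  J2: C=17, d=36 → on time
  J3: C=28, d=23 → TARDY
  J4: C=30, d=5 → TARDY
  J5: C=39, d=37 → TARDY
  J6: C=47, d=31 → TARDY
  J7: C=60, d=10 → TARDY
Tardy jobs: J3, J4, J5, J6, J7
Count = 5


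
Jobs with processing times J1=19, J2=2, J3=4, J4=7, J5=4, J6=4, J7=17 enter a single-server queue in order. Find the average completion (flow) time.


Completion times:
  J1: completes at 19
  J2: completes at 21
  J3: completes at 25
  J4: completes at 32
  J5: completes at 36
  J6: completes at 40
  J7: completes at 57
Sum = 230
Average = 230/7
= 32.86


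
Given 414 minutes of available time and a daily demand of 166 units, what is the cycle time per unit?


Cycle time = available time / demand
= 414 / 166
= 2.49 min/unit


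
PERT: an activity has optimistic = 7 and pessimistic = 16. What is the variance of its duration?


σ² = ((p - o) / 6)² = (p - o)² / 36
= (16 - 7)² / 36
= 9² / 36
= 81 / 36
= 2.2500


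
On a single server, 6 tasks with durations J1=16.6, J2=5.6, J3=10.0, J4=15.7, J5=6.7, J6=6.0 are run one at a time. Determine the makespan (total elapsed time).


Sequential makespan: sum all processing times
= 16.6 + 5.6 + 10.0 + 15.7 + 6.7 + 6.0
= 60.6 time units


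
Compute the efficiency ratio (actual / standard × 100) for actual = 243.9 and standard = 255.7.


Efficiency = (actual / standard) × 100
= (243.9 / 255.7) × 100
= 95.4%


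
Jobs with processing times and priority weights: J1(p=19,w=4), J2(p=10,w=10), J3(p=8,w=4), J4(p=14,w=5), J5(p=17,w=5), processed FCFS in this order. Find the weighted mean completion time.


Completion times:
  J1: C=19, w×C=4×19=76
  J2: C=29, w×C=10×29=290
  J3: C=37, w×C=4×37=148
  J4: C=51, w×C=5×51=255
  J5: C=68, w×C=5×68=340
Sum w×C = 1109
Sum w = 28
Weighted avg = 1109/28
= 39.61


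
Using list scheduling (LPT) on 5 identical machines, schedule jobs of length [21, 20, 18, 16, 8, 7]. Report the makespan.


Jobs (LPT sorted): [21, 20, 18, 16, 8, 7]
Machines: 5
  J=21 → Machine 1 (load: 0+21=21)
  J=20 → Machine 2 (load: 0+20=20)
  J=18 → Machine 3 (load: 0+18=18)
  J=16 → Machine 4 (load: 0+16=16)
  J=8 → Machine 5 (load: 0+8=8)
  J=7 → Machine 5 (load: 8+7=15)
Machine loads: [21, 20, 18, 16, 15]
Makespan = max = 21 time units


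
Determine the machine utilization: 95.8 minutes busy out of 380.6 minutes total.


Utilization = busy / total × 100
= 95.8 / 380.6 × 100
= 25.2%


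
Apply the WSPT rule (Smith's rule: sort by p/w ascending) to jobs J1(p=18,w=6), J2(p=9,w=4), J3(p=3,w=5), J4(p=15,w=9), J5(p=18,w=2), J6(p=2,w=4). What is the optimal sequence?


WSPT (Smith's rule): sort by p/w ascending
  J6: p/w = 2/4 = 0.500
  J3: p/w = 3/5 = 0.600
  J4: p/w = 15/9 = 1.667
  J2: p/w = 9/4 = 2.250
  J1: p/w = 18/6 = 3.000
  J5: p/w = 18/2 = 9.000
Order: J6 → J3 → J4 → J2 → J1 → J5


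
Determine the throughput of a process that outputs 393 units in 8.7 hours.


Throughput = units / time
= 393 / 8.7
= 45.2 units/hour


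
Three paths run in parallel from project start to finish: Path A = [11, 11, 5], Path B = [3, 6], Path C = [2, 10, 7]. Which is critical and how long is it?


Path A: 11 + 11 + 5 = 27
Path B: 3 + 6 = 9
Path C: 2 + 10 + 7 = 19
Critical path = longest = max(27, 9, 19)
= 27 (Path A)


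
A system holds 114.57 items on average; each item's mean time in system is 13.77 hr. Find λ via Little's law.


Little's law: L = λW → λ = L / W
= 114.57 / 13.77
= 8.32 per hour


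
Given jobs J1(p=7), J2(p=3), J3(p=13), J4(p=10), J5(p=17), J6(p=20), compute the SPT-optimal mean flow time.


SPT order: J2 → J1 → J4 → J3 → J5 → J6
Completion times:
  J2: C=3
  J1: C=10
  J4: C=20
  J3: C=33
  J5: C=50
  J6: C=70
Sum = 186, n = 6
Mean flow = 186/6
= 31.00


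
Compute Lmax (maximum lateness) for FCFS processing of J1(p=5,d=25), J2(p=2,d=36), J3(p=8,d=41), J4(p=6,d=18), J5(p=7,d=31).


Lateness per job (L = C - d):
  J1: C=5, d=25, L=-20
  J2: C=7, d=36, L=-29
  J3: C=15, d=41, L=-26
  J4: C=21, d=18, L=3
  J5: C=28, d=31, L=-3
Lmax = max(-20, -29, -26, 3, -3)
= 3


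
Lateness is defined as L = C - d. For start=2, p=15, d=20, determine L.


Completion = 2 + 15 = 17
Lateness = C - d = 17 - 20
= -3


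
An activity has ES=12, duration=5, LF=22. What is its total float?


EF = ES + duration = 12 + 5 = 17
LS = LF - duration = 22 - 5 = 17
Total Float = LF - EF = 22 - 17
(or LS - ES = 17 - 12)
= 5


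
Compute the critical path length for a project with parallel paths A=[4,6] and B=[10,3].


Path A: 4 + 6 = 10
Path B: 10 + 3 = 13
Critical path = longest = max(10, 13)
= 13 (Path B)


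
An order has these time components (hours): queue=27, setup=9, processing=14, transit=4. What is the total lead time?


Lead time = queue + setup + processing + transit
= 27 + 9 + 14 + 4
= 54 hours


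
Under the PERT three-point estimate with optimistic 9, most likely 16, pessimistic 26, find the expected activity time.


te = (o + 4m + p) / 6
= (9 + 4×16 + 26) / 6
= (9 + 64 + 26) / 6
= 99 / 6
= 16.50


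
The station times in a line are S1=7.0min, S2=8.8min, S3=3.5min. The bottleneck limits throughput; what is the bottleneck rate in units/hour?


Bottleneck = longest station time
Station times: [7.0, 8.8, 3.5]
Max = 8.8 min
Rate = 60 / 8.8
= 6.82 units/hour (bottleneck: 8.8min)


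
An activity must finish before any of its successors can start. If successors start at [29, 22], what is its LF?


LF = min of all successor start times
Successors start at: [29, 22]
LF = min(29, 22)
= 22


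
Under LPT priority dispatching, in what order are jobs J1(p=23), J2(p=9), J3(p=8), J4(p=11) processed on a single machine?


LPT: sort by longest processing time first
  J1: p=23
  J4: p=11
  J2: p=9
  J3: p=8
Order: J1 → J4 → J2 → J3


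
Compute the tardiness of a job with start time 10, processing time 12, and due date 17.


Completion = start + processing = 10 + 12 = 22
Tardiness = max(0, C - d) = max(0, 22 - 17)
= max(0, 5)
= 5


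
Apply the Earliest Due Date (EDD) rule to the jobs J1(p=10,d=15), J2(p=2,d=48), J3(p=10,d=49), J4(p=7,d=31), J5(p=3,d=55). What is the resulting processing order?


EDD: sort by earliest due date
  J1: d=15, p=10
  J4: d=31, p=7
  J2: d=48, p=2
  J3: d=49, p=10
  J5: d=55, p=3
Order: J1 → J4 → J2 → J3 → J5


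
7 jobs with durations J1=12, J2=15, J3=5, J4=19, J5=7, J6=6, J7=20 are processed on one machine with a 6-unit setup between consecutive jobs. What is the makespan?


Makespan = Σ processing + (n-1) × setup
= (12 + 15 + 5 + 19 + 7 + 6 + 20) + (7-1)×6
= 84 + 36
= 120 time units


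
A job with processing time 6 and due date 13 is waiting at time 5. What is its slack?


Slack = due - current_time - processing
= 13 - 5 - 6
= 2


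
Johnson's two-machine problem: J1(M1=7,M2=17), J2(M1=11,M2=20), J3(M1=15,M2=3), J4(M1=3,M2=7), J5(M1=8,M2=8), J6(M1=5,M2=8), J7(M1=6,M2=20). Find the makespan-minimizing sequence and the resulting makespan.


Johnson's rule:
Group 1 (M1≤M2, sort by M1): ['J4', 'J6', 'J7', 'J1', 'J5', 'J2']
Group 2 (M1>M2, sort desc M2): ['J3']
Sequence: J4 → J6 → J7 → J1 → J5 → J2 → J3
Makespan calculation:
  J4: M1 done=3, M2 done=10
  J6: M1 done=8, M2 done=18
  J7: M1 done=14, M2 done=38
  J1: M1 done=21, M2 done=55
  J5: M1 done=29, M2 done=63
  J2: M1 done=40, M2 done=83
  J3: M1 done=55, M2 done=86
= Sequence: J4 → J6 → J7 → J1 → J5 → J2 → J3, Makespan: 86


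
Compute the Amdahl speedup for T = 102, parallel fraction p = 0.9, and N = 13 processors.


Amdahl's law: T_p = T × ((1-p) + p/N)
= 102 × ((1-0.9) + 0.9/13)
= 102 × (0.10 + 0.0692)
= 102 × 0.1692
= 17.26
Speedup = 102/17.26
= 5.91×


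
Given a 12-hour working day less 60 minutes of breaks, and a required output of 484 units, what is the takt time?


Available = 12×60 - 60 = 660 min
Takt time = 660 / 484
= 1.36 min/unit


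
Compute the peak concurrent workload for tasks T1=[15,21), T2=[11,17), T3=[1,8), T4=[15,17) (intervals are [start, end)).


Check each time point for overlaps:
  t=15: 3 tasks active (T1, T2, T4)
Max concurrent = 3


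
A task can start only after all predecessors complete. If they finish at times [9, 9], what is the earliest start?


ES = max of all predecessor completion times
Predecessors: [9, 9]
ES = max(9, 9)
= 9


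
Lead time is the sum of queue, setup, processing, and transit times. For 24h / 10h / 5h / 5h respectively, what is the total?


Lead time = queue + setup + processing + transit
= 24 + 10 + 5 + 5
= 44 hours


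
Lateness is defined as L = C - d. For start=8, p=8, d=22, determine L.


Completion = 8 + 8 = 16
Lateness = C - d = 16 - 22
= -6


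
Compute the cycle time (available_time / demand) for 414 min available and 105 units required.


Cycle time = available time / demand
= 414 / 105
= 3.94 min/unit


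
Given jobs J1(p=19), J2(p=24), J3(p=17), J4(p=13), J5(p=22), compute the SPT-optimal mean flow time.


SPT order: J4 → J3 → J1 → J5 → J2
Completion times:
  J4: C=13
  J3: C=30
  J1: C=49
  J5: C=71
  J2: C=95
Sum = 258, n = 5
Mean flow = 258/5
= 51.60


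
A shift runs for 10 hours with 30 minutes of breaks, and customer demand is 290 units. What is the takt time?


Available = 10×60 - 30 = 570 min
Takt time = 570 / 290
= 1.97 min/unit


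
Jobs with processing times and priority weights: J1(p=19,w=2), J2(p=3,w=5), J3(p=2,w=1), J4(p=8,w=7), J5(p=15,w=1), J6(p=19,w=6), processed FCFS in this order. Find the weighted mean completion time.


Completion times:
  J1: C=19, w×C=2×19=38
  J2: C=22, w×C=5×22=110
  J3: C=24, w×C=1×24=24
  J4: C=32, w×C=7×32=224
  J5: C=47, w×C=1×47=47
  J6: C=66, w×C=6×66=396
Sum w×C = 839
Sum w = 22
Weighted avg = 839/22
= 38.14


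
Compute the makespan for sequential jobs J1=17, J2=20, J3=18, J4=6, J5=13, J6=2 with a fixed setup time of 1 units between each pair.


Makespan = Σ processing + (n-1) × setup
= (17 + 20 + 18 + 6 + 13 + 2) + (6-1)×1
= 76 + 5
= 81 time units


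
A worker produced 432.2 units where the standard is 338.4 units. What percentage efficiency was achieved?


Efficiency = (actual / standard) × 100
= (432.2 / 338.4) × 100
= 127.7%


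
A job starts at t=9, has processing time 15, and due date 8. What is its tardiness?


Completion = start + processing = 9 + 15 = 24
Tardiness = max(0, C - d) = max(0, 24 - 8)
= max(0, 16)
= 16


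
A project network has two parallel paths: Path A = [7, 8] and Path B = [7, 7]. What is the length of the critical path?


Path A: 7 + 8 = 15
Path B: 7 + 7 = 14
Critical path = longest = max(15, 14)
= 15 (Path A)


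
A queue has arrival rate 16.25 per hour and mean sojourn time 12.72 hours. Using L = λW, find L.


Little's law: L = λ × W
= 16.25 × 12.72
= 206.70


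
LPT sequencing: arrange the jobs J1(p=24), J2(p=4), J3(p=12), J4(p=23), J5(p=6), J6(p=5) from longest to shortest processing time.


LPT: sort by longest processing time first
  J1: p=24
  J4: p=23
  J3: p=12
  J5: p=6
  J6: p=5
  J2: p=4
Order: J1 → J4 → J3 → J5 → J6 → J2


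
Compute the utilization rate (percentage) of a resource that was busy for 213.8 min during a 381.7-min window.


Utilization = busy / total × 100
= 213.8 / 381.7 × 100
= 56.0%


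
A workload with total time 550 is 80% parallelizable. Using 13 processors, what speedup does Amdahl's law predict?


Amdahl's law: T_p = T × ((1-p) + p/N)
= 550 × ((1-0.8) + 0.8/13)
= 550 × (0.20 + 0.0615)
= 550 × 0.2615
= 143.85
Speedup = 550/143.85
= 3.82×


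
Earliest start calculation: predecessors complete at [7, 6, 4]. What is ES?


ES = max of all predecessor completion times
Predecessors: [7, 6, 4]
ES = max(7, 6, 4)
= 7


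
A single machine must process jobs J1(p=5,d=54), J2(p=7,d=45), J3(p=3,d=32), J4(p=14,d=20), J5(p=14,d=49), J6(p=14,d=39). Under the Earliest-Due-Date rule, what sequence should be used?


EDD: sort by earliest due date
  J4: d=20, p=14
  J3: d=32, p=3
  J6: d=39, p=14
  J2: d=45, p=7
  J5: d=49, p=14
  J1: d=54, p=5
Order: J4 → J3 → J6 → J2 → J5 → J1


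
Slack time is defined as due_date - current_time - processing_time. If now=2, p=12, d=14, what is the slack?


Slack = due - current_time - processing
= 14 - 2 - 12
= 0


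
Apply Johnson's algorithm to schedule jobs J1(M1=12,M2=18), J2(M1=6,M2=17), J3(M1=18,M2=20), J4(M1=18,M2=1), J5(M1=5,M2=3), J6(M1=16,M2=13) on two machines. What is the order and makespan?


Johnson's rule:
Group 1 (M1≤M2, sort by M1): ['J2', 'J1', 'J3']
Group 2 (M1>M2, sort desc M2): ['J6', 'J5', 'J4']
Sequence: J2 → J1 → J3 → J6 → J5 → J4
Makespan calculation:
  J2: M1 done=6, M2 done=23
  J1: M1 done=18, M2 done=41
  J3: M1 done=36, M2 done=61
  J6: M1 done=52, M2 done=74
  J5: M1 done=57, M2 done=77
  J4: M1 done=75, M2 done=78
= Sequence: J2 → J1 → J3 → J6 → J5 → J4, Makespan: 78


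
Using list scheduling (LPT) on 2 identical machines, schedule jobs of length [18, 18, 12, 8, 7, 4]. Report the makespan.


Jobs (LPT sorted): [18, 18, 12, 8, 7, 4]
Machines: 2
  J=18 → Machine 1 (load: 0+18=18)
  J=18 → Machine 2 (load: 0+18=18)
  J=12 → Machine 1 (load: 18+12=30)
  J=8 → Machine 2 (load: 18+8=26)
  J=7 → Machine 2 (load: 26+7=33)
  J=4 → Machine 1 (load: 30+4=34)
Machine loads: [34, 33]
Makespan = max = 34 time units


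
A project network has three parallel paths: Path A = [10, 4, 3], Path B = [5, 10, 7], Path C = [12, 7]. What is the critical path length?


Path A: 10 + 4 + 3 = 17
Path B: 5 + 10 + 7 = 22
Path C: 12 + 7 = 19
Critical path = longest = max(17, 22, 19)
= 22 (Path B)


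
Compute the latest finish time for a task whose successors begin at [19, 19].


LF = min of all successor start times
Successors start at: [19, 19]
LF = min(19, 19)
= 19


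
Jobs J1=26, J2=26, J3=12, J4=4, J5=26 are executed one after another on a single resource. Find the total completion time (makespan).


Sequential makespan: sum all processing times
= 26 + 26 + 12 + 4 + 26
= 94 time units


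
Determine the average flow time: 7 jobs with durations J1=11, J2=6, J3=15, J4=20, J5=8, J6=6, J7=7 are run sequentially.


Completion times:
  J1: completes at 11
  J2: completes at 17
  J3: completes at 32
  J4: completes at 52
  J5: completes at 60
  J6: completes at 66
  J7: completes at 73
Sum = 311
Average = 311/7
= 44.43


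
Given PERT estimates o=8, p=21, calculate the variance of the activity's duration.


σ² = ((p - o) / 6)² = (p - o)² / 36
= (21 - 8)² / 36
= 13² / 36
= 169 / 36
= 4.6944


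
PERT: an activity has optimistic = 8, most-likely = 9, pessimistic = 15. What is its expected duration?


te = (o + 4m + p) / 6
= (8 + 4×9 + 15) / 6
= (8 + 36 + 15) / 6
= 59 / 6
= 9.83


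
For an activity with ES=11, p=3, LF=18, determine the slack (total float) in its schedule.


EF = ES + duration = 11 + 3 = 14
LS = LF - duration = 18 - 3 = 15
Total Float = LF - EF = 18 - 14
(or LS - ES = 15 - 11)
= 4


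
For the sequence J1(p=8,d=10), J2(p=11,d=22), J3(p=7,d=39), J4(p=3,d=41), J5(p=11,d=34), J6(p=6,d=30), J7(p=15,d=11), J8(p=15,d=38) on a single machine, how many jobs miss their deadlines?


Completion vs due date:
  J1: C=8, d=10 → on time
  J2: C=19, d=22 → on time
  J3: C=26, d=39 → on time
  J4: C=29, d=41 → on time
  J5: C=40, d=34 → TARDY
  J6: C=46, d=30 → TARDY
  J7: C=61, d=11 → TARDY
  J8: C=76, d=38 → TARDY
Tardy jobs: J5, J6, J7, J8
Count = 4


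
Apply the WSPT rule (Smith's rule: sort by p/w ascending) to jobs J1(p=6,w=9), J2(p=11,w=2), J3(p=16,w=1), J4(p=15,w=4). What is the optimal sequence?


WSPT (Smith's rule): sort by p/w ascending
  J1: p/w = 6/9 = 0.667
  J4: p/w = 15/4 = 3.750
  J2: p/w = 11/2 = 5.500
  J3: p/w = 16/1 = 16.000
Order: J1 → J4 → J2 → J3


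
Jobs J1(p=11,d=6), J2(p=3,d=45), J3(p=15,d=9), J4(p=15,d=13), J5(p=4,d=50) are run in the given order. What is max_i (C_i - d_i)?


Lateness per job (L = C - d):
  J1: C=11, d=6, L=5
  J2: C=14, d=45, L=-31
  J3: C=29, d=9, L=20
  J4: C=44, d=13, L=31
  J5: C=48, d=50, L=-2
Lmax = max(5, -31, 20, 31, -2)
= 31


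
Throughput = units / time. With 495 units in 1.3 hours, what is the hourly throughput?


Throughput = units / time
= 495 / 1.3
= 380.8 units/hour


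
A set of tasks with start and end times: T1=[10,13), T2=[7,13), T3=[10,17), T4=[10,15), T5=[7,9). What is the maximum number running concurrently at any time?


Check each time point for overlaps:
  t=10: 4 tasks active (T1, T2, T3, T4)
Max concurrent = 4


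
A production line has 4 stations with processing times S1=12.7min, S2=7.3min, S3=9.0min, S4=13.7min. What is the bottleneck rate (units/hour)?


Bottleneck = longest station time
Station times: [12.7, 7.3, 9.0, 13.7]
Max = 13.7 min
Rate = 60 / 13.7
= 4.38 units/hour (bottleneck: 13.7min)


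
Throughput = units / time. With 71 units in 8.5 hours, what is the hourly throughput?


Throughput = units / time
= 71 / 8.5
= 8.4 units/hour


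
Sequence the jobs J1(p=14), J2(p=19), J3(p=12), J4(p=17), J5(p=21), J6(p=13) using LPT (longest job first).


LPT: sort by longest processing time first
  J5: p=21
  J2: p=19
  J4: p=17
  J1: p=14
  J6: p=13
  J3: p=12
Order: J5 → J2 → J4 → J1 → J6 → J3


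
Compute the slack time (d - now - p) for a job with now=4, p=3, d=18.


Slack = due - current_time - processing
= 18 - 4 - 3
= 11


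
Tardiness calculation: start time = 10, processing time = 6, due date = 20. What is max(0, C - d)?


Completion = start + processing = 10 + 6 = 16
Tardiness = max(0, C - d) = max(0, 16 - 20)
= max(0, -4)
= 0


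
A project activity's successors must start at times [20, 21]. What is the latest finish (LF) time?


LF = min of all successor start times
Successors start at: [20, 21]
LF = min(20, 21)
= 20


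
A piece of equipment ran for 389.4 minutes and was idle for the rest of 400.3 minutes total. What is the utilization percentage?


Utilization = busy / total × 100
= 389.4 / 400.3 × 100
= 97.3%


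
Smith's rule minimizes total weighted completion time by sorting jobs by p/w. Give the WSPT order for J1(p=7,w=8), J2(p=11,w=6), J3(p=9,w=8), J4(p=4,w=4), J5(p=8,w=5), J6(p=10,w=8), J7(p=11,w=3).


WSPT (Smith's rule): sort by p/w ascending
  J1: p/w = 7/8 = 0.875
  J4: p/w = 4/4 = 1.000
  J3: p/w = 9/8 = 1.125
  J6: p/w = 10/8 = 1.250
  J5: p/w = 8/5 = 1.600
  J2: p/w = 11/6 = 1.833
  J7: p/w = 11/3 = 3.667
Order: J1 → J4 → J3 → J6 → J5 → J2 → J7


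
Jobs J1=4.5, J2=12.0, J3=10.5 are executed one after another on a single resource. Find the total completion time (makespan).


Sequential makespan: sum all processing times
= 4.5 + 12.0 + 10.5
= 27.0 time units


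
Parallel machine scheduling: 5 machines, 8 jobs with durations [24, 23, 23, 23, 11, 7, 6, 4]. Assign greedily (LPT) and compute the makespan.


Jobs (LPT sorted): [24, 23, 23, 23, 11, 7, 6, 4]
Machines: 5
  J=24 → Machine 1 (load: 0+24=24)
  J=23 → Machine 2 (load: 0+23=23)
  J=23 → Machine 3 (load: 0+23=23)
  J=23 → Machine 4 (load: 0+23=23)
  J=11 → Machine 5 (load: 0+11=11)
  J=7 → Machine 5 (load: 11+7=18)
  J=6 → Machine 5 (load: 18+6=24)
  J=4 → Machine 2 (load: 23+4=27)
Machine loads: [24, 27, 23, 23, 24]
Makespan = max = 27 time units


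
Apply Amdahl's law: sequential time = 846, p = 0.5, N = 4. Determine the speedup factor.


Amdahl's law: T_p = T × ((1-p) + p/N)
= 846 × ((1-0.5) + 0.5/4)
= 846 × (0.50 + 0.1250)
= 846 × 0.6250
= 528.75
Speedup = 846/528.75
= 1.60×


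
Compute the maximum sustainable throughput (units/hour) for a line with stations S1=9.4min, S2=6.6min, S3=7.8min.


Bottleneck = longest station time
Station times: [9.4, 6.6, 7.8]
Max = 9.4 min
Rate = 60 / 9.4
= 6.38 units/hour (bottleneck: 9.4min)


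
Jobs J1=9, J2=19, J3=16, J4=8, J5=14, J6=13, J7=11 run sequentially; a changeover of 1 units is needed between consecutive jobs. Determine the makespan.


Makespan = Σ processing + (n-1) × setup
= (9 + 19 + 16 + 8 + 14 + 13 + 11) + (7-1)×1
= 90 + 6
= 96 time units


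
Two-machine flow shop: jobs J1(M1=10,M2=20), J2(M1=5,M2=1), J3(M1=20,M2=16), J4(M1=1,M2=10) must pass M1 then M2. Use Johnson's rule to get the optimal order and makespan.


Johnson's rule:
Group 1 (M1≤M2, sort by M1): ['J4', 'J1']
Group 2 (M1>M2, sort desc M2): ['J3', 'J2']
Sequence: J4 → J1 → J3 → J2
Makespan calculation:
  J4: M1 done=1, M2 done=11
  J1: M1 done=11, M2 done=31
  J3: M1 done=31, M2 done=47
  J2: M1 done=36, M2 done=48
= Sequence: J4 → J1 → J3 → J2, Makespan: 48


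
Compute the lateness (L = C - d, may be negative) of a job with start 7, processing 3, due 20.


Completion = 7 + 3 = 10
Lateness = C - d = 10 - 20
= -10


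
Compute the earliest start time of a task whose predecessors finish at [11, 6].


ES = max of all predecessor completion times
Predecessors: [11, 6]
ES = max(11, 6)
= 11


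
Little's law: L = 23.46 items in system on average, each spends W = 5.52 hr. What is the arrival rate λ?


Little's law: L = λW → λ = L / W
= 23.46 / 5.52
= 4.25 per hour


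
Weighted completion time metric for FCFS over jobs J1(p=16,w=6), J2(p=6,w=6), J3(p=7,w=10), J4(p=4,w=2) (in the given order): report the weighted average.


Completion times:
  J1: C=16, w×C=6×16=96
  J2: C=22, w×C=6×22=132
  J3: C=29, w×C=10×29=290
  J4: C=33, w×C=2×33=66
Sum w×C = 584
Sum w = 24
Weighted avg = 584/24
= 24.33


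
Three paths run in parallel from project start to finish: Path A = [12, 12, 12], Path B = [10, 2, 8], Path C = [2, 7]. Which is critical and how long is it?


Path A: 12 + 12 + 12 = 36
Path B: 10 + 2 + 8 = 20
Path C: 2 + 7 = 9
Critical path = longest = max(36, 20, 9)
= 36 (Path A)


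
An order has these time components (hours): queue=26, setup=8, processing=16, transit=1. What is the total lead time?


Lead time = queue + setup + processing + transit
= 26 + 8 + 16 + 1
= 51 hours


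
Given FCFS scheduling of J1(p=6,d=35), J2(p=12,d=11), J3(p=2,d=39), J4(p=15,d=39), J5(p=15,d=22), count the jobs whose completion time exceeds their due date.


Completion vs due date:
  J1: C=6, d=35 → on time
  J2: C=18, d=11 → TARDY
  J3: C=20, d=39 → on time
  J4: C=35, d=39 → on time
  J5: C=50, d=22 → TARDY
Tardy jobs: J2, J5
Count = 2


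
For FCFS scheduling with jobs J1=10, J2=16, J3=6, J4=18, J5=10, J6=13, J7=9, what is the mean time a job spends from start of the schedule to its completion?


Completion times:
  J1: completes at 10
  J2: completes at 26
  J3: completes at 32
  J4: completes at 50
  J5: completes at 60
  J6: completes at 73
  J7: completes at 82
Sum = 333
Average = 333/7
= 47.57


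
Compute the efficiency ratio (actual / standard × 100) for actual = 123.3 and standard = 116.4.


Efficiency = (actual / standard) × 100
= (123.3 / 116.4) × 100
= 105.9%


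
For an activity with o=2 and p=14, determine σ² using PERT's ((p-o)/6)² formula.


σ² = ((p - o) / 6)² = (p - o)² / 36
= (14 - 2)² / 36
= 12² / 36
= 144 / 36
= 4.0000


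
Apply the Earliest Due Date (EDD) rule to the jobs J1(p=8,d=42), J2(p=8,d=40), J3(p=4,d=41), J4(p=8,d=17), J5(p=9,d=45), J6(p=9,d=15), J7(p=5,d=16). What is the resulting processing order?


EDD: sort by earliest due date
  J6: d=15, p=9
  J7: d=16, p=5
  J4: d=17, p=8
  J2: d=40, p=8
  J3: d=41, p=4
  J1: d=42, p=8
  J5: d=45, p=9
Order: J6 → J7 → J4 → J2 → J3 → J1 → J5


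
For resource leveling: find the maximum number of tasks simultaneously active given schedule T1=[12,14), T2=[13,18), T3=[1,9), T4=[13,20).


Check each time point for overlaps:
  t=13: 3 tasks active (T1, T2, T4)
Max concurrent = 3


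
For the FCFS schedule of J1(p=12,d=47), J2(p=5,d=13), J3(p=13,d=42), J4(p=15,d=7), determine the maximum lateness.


Lateness per job (L = C - d):
  J1: C=12, d=47, L=-35
  J2: C=17, d=13, L=4
  J3: C=30, d=42, L=-12
  J4: C=45, d=7, L=38
Lmax = max(-35, 4, -12, 38)
= 38


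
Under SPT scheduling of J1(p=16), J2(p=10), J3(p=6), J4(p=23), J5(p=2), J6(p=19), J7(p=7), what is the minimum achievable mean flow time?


SPT order: J5 → J3 → J7 → J2 → J1 → J6 → J4
Completion times:
  J5: C=2
  J3: C=8
  J7: C=15
  J2: C=25
  J1: C=41
  J6: C=60
  J4: C=83
Sum = 234, n = 7
Mean flow = 234/7
= 33.43


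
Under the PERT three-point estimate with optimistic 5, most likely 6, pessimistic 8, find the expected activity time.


te = (o + 4m + p) / 6
= (5 + 4×6 + 8) / 6
= (5 + 24 + 8) / 6
= 37 / 6
= 6.17


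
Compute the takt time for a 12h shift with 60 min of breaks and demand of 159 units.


Available = 12×60 - 60 = 660 min
Takt time = 660 / 159
= 4.15 min/unit


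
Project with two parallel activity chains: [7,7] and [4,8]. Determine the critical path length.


Path A: 7 + 7 = 14
Path B: 4 + 8 = 12
Critical path = longest = max(14, 12)
= 14 (Path A)


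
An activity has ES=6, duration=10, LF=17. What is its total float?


EF = ES + duration = 6 + 10 = 16
LS = LF - duration = 17 - 10 = 7
Total Float = LF - EF = 17 - 16
(or LS - ES = 7 - 6)
= 1


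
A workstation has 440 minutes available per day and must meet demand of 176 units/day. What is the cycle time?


Cycle time = available time / demand
= 440 / 176
= 2.50 min/unit


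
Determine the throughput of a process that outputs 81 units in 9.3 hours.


Throughput = units / time
= 81 / 9.3
= 8.7 units/hour


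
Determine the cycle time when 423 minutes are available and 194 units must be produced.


Cycle time = available time / demand
= 423 / 194
= 2.18 min/unit


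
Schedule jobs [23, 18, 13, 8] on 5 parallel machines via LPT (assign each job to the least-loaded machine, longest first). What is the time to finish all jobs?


Jobs (LPT sorted): [23, 18, 13, 8]
Machines: 5
  J=23 → Machine 1 (load: 0+23=23)
  J=18 → Machine 2 (load: 0+18=18)
  J=13 → Machine 3 (load: 0+13=13)
  J=8 → Machine 4 (load: 0+8=8)
Machine loads: [23, 18, 13, 8, 0]
Makespan = max = 23 time units


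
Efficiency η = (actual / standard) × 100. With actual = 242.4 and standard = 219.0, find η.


Efficiency = (actual / standard) × 100
= (242.4 / 219.0) × 100
= 110.7%


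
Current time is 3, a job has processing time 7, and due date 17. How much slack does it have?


Slack = due - current_time - processing
= 17 - 3 - 7
= 7


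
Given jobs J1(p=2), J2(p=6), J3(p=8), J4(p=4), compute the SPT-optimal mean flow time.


SPT order: J1 → J4 → J2 → J3
Completion times:
  J1: C=2
  J4: C=6
  J2: C=12
  J3: C=20
Sum = 40, n = 4
Mean flow = 40/4
= 10.00


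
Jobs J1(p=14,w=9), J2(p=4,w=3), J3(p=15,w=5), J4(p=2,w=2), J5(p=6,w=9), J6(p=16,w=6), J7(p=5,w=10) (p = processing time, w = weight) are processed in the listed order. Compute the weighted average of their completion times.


Completion times:
  J1: C=14, w×C=9×14=126
  J2: C=18, w×C=3×18=54
  J3: C=33, w×C=5×33=165
  J4: C=35, w×C=2×35=70
  J5: C=41, w×C=9×41=369
  J6: C=57, w×C=6×57=342
  J7: C=62, w×C=10×62=620
Sum w×C = 1746
Sum w = 44
Weighted avg = 1746/44
= 39.68


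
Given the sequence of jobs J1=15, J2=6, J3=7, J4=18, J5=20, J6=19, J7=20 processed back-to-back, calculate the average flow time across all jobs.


Completion times:
  J1: completes at 15
  J2: completes at 21
  J3: completes at 28
  J4: completes at 46
  J5: completes at 66
  J6: completes at 85
  J7: completes at 105
Sum = 366
Average = 366/7
= 52.29


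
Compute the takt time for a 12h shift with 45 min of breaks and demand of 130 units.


Available = 12×60 - 45 = 675 min
Takt time = 675 / 130
= 5.19 min/unit


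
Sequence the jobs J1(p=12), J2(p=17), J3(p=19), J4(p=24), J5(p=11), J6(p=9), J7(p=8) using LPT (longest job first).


LPT: sort by longest processing time first
  J4: p=24
  J3: p=19
  J2: p=17
  J1: p=12
  J5: p=11
  J6: p=9
  J7: p=8
Order: J4 → J3 → J2 → J1 → J5 → J6 → J7


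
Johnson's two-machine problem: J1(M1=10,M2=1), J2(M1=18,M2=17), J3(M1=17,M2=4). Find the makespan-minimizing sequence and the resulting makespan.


Johnson's rule:
Group 1 (M1≤M2, sort by M1): []
Group 2 (M1>M2, sort desc M2): ['J2', 'J3', 'J1']
Sequence: J2 → J3 → J1
Makespan calculation:
  J2: M1 done=18, M2 done=35
  J3: M1 done=35, M2 done=39
  J1: M1 done=45, M2 done=46
= Sequence: J2 → J3 → J1, Makespan: 46


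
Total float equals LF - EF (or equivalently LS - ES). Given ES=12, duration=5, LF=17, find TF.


EF = ES + duration = 12 + 5 = 17
LS = LF - duration = 17 - 5 = 12
Total Float = LF - EF = 17 - 17
(or LS - ES = 12 - 12)
= 0


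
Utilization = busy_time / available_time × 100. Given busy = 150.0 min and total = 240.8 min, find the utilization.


Utilization = busy / total × 100
= 150.0 / 240.8 × 100
= 62.3%


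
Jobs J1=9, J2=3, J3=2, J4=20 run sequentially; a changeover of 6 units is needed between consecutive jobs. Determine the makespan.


Makespan = Σ processing + (n-1) × setup
= (9 + 3 + 2 + 20) + (4-1)×6
= 34 + 18
= 52 time units


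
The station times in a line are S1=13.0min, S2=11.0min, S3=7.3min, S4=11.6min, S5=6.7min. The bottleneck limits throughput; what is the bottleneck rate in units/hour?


Bottleneck = longest station time
Station times: [13.0, 11.0, 7.3, 11.6, 6.7]
Max = 13.0 min
Rate = 60 / 13.0
= 4.62 units/hour (bottleneck: 13.0min)


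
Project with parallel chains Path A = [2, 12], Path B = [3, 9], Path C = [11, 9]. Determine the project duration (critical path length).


Path A: 2 + 12 = 14
Path B: 3 + 9 = 12
Path C: 11 + 9 = 20
Critical path = longest = max(14, 12, 20)
= 20 (Path C)


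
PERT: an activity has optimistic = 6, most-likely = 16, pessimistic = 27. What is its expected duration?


te = (o + 4m + p) / 6
= (6 + 4×16 + 27) / 6
= (6 + 64 + 27) / 6
= 97 / 6
= 16.17


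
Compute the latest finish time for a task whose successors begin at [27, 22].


LF = min of all successor start times
Successors start at: [27, 22]
LF = min(27, 22)
= 22


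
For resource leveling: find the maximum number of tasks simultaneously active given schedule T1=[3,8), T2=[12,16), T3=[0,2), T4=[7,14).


Check each time point for overlaps:
  t=7: 2 tasks active (T1, T4)
Max concurrent = 2


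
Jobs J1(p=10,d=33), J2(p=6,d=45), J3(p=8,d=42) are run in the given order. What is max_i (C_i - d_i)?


Lateness per job (L = C - d):
  J1: C=10, d=33, L=-23
  J2: C=16, d=45, L=-29
  J3: C=24, d=42, L=-18
Lmax = max(-23, -29, -18)
= -18


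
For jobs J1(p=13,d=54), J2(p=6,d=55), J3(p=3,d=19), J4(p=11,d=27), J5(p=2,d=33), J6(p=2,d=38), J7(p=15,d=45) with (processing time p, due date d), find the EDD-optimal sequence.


EDD: sort by earliest due date
  J3: d=19, p=3
  J4: d=27, p=11
  J5: d=33, p=2
  J6: d=38, p=2
  J7: d=45, p=15
  J1: d=54, p=13
  J2: d=55, p=6
Order: J3 → J4 → J5 → J6 → J7 → J1 → J2


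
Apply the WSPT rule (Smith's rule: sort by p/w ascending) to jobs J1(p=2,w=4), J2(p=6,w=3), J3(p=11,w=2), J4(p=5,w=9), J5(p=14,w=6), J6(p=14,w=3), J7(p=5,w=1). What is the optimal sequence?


WSPT (Smith's rule): sort by p/w ascending
  J1: p/w = 2/4 = 0.500
  J4: p/w = 5/9 = 0.556
  J2: p/w = 6/3 = 2.000
  J5: p/w = 14/6 = 2.333
  J6: p/w = 14/3 = 4.667
  J7: p/w = 5/1 = 5.000
  J3: p/w = 11/2 = 5.500
Order: J1 → J4 → J2 → J5 → J6 → J7 → J3


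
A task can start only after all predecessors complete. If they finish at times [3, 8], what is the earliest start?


ES = max of all predecessor completion times
Predecessors: [3, 8]
ES = max(3, 8)
= 8


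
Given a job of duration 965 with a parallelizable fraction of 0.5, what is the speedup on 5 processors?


Amdahl's law: T_p = T × ((1-p) + p/N)
= 965 × ((1-0.5) + 0.5/5)
= 965 × (0.50 + 0.1000)
= 965 × 0.6000
= 579.00
Speedup = 965/579.00
= 1.67×


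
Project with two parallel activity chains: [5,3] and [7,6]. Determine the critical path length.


Path A: 5 + 3 = 8
Path B: 7 + 6 = 13
Critical path = longest = max(8, 13)
= 13 (Path B)


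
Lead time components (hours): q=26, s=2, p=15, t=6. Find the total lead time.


Lead time = queue + setup + processing + transit
= 26 + 2 + 15 + 6
= 49 hours


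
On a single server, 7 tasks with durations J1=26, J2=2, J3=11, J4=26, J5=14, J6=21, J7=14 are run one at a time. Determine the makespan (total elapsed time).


Sequential makespan: sum all processing times
= 26 + 2 + 11 + 26 + 14 + 21 + 14
= 114 time units


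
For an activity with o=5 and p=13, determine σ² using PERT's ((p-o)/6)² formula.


σ² = ((p - o) / 6)² = (p - o)² / 36
= (13 - 5)² / 36
= 8² / 36
= 64 / 36
= 1.7778


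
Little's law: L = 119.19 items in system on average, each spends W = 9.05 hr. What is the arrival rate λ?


Little's law: L = λW → λ = L / W
= 119.19 / 9.05
= 13.17 per hour


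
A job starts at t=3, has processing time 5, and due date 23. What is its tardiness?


Completion = start + processing = 3 + 5 = 8
Tardiness = max(0, C - d) = max(0, 8 - 23)
= max(0, -15)
= 0


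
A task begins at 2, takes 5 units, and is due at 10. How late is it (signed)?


Completion = 2 + 5 = 7
Lateness = C - d = 7 - 10
= -3


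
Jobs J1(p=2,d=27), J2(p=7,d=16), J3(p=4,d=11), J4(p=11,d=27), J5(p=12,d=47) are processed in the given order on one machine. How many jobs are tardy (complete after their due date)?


Completion vs due date:
  J1: C=2, d=27 → on time
  J2: C=9, d=16 → on time
  J3: C=13, d=11 → TARDY
  J4: C=24, d=27 → on time
  J5: C=36, d=47 → on time
Tardy jobs: J3
Count = 1


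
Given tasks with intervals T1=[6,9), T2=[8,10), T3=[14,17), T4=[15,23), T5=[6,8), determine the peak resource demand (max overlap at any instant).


Check each time point for overlaps:
  t=6: 2 tasks active (T1, T5)
Max concurrent = 2


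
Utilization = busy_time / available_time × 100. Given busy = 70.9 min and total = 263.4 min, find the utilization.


Utilization = busy / total × 100
= 70.9 / 263.4 × 100
= 26.9%


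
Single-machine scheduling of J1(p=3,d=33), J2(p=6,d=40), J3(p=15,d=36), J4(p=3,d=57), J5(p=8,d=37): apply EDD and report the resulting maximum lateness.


EDD order: J1 → J3 → J5 → J2 → J4
Completion and lateness:
  J1: C=3, d=33, L=3-33=-30
  J3: C=18, d=36, L=18-36=-18
  J5: C=26, d=37, L=26-37=-11
  J2: C=32, d=40, L=32-40=-8
  J4: C=35, d=57, L=35-57=-22
Lmax = max(-30, -18, -11, -8, -22)
= -8
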